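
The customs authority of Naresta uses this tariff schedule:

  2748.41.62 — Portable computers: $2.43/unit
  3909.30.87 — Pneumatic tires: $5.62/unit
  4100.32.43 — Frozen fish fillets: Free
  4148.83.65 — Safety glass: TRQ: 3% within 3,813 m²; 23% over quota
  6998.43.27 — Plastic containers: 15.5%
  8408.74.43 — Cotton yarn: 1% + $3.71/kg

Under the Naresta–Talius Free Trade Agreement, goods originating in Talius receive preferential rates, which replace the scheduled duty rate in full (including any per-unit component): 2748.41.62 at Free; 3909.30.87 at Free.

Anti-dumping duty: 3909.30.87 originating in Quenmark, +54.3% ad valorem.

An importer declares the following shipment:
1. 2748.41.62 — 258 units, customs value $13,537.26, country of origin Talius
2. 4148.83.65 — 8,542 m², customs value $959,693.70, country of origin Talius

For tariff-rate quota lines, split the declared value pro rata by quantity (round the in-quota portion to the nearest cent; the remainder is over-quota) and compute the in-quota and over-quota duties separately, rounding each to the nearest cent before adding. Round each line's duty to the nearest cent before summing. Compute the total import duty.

$135,051.44

Line 1 (2748.41.62, Talius, 258 units, $13,537.26):
Base rate for 2748.41.62 is $2.43/unit.
Origin Talius qualifies under the Naresta–Talius agreement and 2748.41.62 is covered: preferential rate Free applies instead.
Duty = $13,537.26 × 0% = $0.00.
Line 2 (4148.83.65, Talius, 8,542 m², $959,693.70):
Code 4148.83.65 is under a tariff-rate quota (threshold 3,813 m²). In-quota: 3,813 m² at 3%; over-quota: 4,729 m² at 23%.
Pro-rata value split: in-quota = $959,693.70 × 3,813/8,542 = $428,390.55; over-quota = $959,693.70 − $428,390.55 = $531,303.15.
In-quota duty = $428,390.55 × 3% = $12,851.72. Over-quota duty = $531,303.15 × 23% = $122,199.72.
Line duty = $12,851.72 + $122,199.72 = $135,051.44.
Total = $0.00 + $135,051.44 = $135,051.44.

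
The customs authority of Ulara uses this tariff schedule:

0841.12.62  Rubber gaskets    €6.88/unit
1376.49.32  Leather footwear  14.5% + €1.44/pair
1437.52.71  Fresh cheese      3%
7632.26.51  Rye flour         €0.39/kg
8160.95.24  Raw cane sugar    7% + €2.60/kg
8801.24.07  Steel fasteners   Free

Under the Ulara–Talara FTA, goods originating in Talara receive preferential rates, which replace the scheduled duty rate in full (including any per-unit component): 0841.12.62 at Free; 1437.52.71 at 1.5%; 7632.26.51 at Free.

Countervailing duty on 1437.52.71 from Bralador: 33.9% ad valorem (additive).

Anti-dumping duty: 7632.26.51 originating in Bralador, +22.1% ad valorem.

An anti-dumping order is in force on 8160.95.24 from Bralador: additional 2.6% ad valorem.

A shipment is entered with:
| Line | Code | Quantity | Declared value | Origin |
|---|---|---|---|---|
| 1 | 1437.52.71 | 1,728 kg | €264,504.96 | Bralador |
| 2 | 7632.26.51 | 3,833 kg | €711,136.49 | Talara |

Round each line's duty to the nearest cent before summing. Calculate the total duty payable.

€97,602.33

Line 1 (1437.52.71, Bralador, 1,728 kg, €264,504.96):
Base rate for 1437.52.71 is 3%.
1437.52.71 has an FTA preferential rate, but origin Bralador is not Talara; base rate stands.
Additional duty on 1437.52.71 from Bralador: +33.9%. Applied ad valorem rate: 3% + 33.9% = 36.9%.
Duty = €264,504.96 × 36.9% = €97,602.33.
Line 2 (7632.26.51, Talara, 3,833 kg, €711,136.49):
Base rate for 7632.26.51 is €0.39/kg.
Origin Talara qualifies under the Ulara–Talara agreement and 7632.26.51 is covered: preferential rate Free applies instead.
The additional-duty order on 7632.26.51 targets Bralador, not Talara; it does not apply.
Duty = €711,136.49 × 0% = €0.00.
Total = €97,602.33 + €0.00 = €97,602.33.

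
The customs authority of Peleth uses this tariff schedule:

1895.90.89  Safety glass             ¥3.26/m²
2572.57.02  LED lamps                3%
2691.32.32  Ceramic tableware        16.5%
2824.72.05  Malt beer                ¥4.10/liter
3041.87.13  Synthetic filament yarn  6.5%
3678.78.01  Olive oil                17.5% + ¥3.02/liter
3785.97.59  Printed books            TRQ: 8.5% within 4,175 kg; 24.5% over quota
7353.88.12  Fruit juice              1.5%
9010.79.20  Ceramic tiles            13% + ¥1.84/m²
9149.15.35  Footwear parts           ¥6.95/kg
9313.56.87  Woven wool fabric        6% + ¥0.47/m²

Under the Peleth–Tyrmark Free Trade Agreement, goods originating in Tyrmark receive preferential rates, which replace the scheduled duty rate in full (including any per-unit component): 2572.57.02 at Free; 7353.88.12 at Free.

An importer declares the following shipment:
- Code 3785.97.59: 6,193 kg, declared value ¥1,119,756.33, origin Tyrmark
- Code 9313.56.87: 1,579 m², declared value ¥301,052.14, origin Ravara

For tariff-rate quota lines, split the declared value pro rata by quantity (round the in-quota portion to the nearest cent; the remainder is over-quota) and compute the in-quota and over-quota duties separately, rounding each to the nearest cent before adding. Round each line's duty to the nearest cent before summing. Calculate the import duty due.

¥172,364.48

Line 1 (3785.97.59, Tyrmark, 6,193 kg, ¥1,119,756.33):
Code 3785.97.59 is under a tariff-rate quota (threshold 4,175 kg). In-quota: 4,175 kg at 8.5%; over-quota: 2,018 kg at 24.5%.
Pro-rata value split: in-quota = ¥1,119,756.33 × 4,175/6,193 = ¥754,881.75; over-quota = ¥1,119,756.33 − ¥754,881.75 = ¥364,874.58.
In-quota duty = ¥754,881.75 × 8.5% = ¥64,164.95. Over-quota duty = ¥364,874.58 × 24.5% = ¥89,394.27.
Line duty = ¥64,164.95 + ¥89,394.27 = ¥153,559.22.
Line 2 (9313.56.87, Ravara, 1,579 m², ¥301,052.14):
Base rate for 9313.56.87 is 6% + ¥0.47/m².
Duty = ¥301,052.14 × 6% + 1,579 × ¥0.47 = ¥18,805.26.
Total = ¥153,559.22 + ¥18,805.26 = ¥172,364.48.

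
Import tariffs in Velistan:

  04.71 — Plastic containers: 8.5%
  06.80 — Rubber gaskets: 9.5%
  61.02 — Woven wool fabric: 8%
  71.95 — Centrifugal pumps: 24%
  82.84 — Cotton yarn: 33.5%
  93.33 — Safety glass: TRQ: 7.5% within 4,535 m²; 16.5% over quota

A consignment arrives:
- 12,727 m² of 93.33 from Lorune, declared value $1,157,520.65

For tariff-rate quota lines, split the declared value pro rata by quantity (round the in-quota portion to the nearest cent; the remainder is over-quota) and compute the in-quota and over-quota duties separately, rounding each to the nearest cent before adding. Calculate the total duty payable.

Line 1 (93.33, Lorune, 12,727 m², $1,157,520.65):
Code 93.33 is under a tariff-rate quota (threshold 4,535 m²). In-quota: 4,535 m² at 7.5%; over-quota: 8,192 m² at 16.5%.
Pro-rata value split: in-quota = $1,157,520.65 × 4,535/12,727 = $412,458.25; over-quota = $1,157,520.65 − $412,458.25 = $745,062.40.
In-quota duty = $412,458.25 × 7.5% = $30,934.37. Over-quota duty = $745,062.40 × 16.5% = $122,935.30.
Line duty = $30,934.37 + $122,935.30 = $153,869.67.

$153,869.67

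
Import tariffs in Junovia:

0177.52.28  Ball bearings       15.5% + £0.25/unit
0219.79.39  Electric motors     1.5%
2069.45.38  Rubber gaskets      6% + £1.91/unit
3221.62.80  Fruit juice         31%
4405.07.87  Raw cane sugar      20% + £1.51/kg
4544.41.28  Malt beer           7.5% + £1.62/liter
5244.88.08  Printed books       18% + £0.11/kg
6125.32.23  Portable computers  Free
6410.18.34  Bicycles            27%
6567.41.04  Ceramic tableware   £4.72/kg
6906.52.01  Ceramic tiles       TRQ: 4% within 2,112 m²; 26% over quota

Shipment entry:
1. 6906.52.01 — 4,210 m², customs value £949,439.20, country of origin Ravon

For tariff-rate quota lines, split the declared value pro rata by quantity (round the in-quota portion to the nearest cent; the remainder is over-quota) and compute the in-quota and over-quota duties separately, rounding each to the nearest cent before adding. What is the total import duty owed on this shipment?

£142,068.58

Line 1 (6906.52.01, Ravon, 4,210 m², £949,439.20):
Code 6906.52.01 is under a tariff-rate quota (threshold 2,112 m²). In-quota: 2,112 m² at 4%; over-quota: 2,098 m² at 26%.
Pro-rata value split: in-quota = £949,439.20 × 2,112/4,210 = £476,298.24; over-quota = £949,439.20 − £476,298.24 = £473,140.96.
In-quota duty = £476,298.24 × 4% = £19,051.93. Over-quota duty = £473,140.96 × 26% = £123,016.65.
Line duty = £19,051.93 + £123,016.65 = £142,068.58.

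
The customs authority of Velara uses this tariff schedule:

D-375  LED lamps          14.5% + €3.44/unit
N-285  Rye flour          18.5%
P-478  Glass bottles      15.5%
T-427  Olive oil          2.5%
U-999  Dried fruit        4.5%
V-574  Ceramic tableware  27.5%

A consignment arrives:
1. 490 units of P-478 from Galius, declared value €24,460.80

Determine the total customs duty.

Line 1 (P-478, Galius, 490 units, €24,460.80):
Base rate for P-478 is 15.5%.
Duty = €24,460.80 × 15.5% = €3,791.42.

€3,791.42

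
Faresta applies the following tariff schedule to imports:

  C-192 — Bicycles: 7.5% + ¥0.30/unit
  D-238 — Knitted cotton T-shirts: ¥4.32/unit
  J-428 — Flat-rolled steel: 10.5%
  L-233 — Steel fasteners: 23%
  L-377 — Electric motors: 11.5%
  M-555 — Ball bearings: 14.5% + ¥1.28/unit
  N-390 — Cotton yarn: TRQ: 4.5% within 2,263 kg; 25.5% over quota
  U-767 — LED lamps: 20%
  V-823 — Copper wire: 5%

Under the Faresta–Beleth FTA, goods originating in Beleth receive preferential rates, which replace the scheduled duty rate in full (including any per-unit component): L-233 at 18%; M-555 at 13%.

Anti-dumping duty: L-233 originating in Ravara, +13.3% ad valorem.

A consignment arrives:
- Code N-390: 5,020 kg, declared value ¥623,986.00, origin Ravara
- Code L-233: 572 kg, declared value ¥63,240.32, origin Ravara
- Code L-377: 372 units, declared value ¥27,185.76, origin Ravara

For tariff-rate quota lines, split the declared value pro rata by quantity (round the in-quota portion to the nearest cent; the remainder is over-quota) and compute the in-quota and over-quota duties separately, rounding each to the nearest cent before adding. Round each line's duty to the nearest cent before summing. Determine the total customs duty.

¥126,127.94

Line 1 (N-390, Ravara, 5,020 kg, ¥623,986.00):
Code N-390 is under a tariff-rate quota (threshold 2,263 kg). In-quota: 2,263 kg at 4.5%; over-quota: 2,757 kg at 25.5%.
Pro-rata value split: in-quota = ¥623,986.00 × 2,263/5,020 = ¥281,290.90; over-quota = ¥623,986.00 − ¥281,290.90 = ¥342,695.10.
In-quota duty = ¥281,290.90 × 4.5% = ¥12,658.09. Over-quota duty = ¥342,695.10 × 25.5% = ¥87,387.25.
Line duty = ¥12,658.09 + ¥87,387.25 = ¥100,045.34.
Line 2 (L-233, Ravara, 572 kg, ¥63,240.32):
Base rate for L-233 is 23%.
L-233 has an FTA preferential rate, but origin Ravara is not Beleth; base rate stands.
Additional duty on L-233 from Ravara: +13.3%. Applied ad valorem rate: 23% + 13.3% = 36.3%.
Duty = ¥63,240.32 × 36.3% = ¥22,956.24.
Line 3 (L-377, Ravara, 372 units, ¥27,185.76):
Base rate for L-377 is 11.5%.
Duty = ¥27,185.76 × 11.5% = ¥3,126.36.
Total = ¥100,045.34 + ¥22,956.24 + ¥3,126.36 = ¥126,127.94.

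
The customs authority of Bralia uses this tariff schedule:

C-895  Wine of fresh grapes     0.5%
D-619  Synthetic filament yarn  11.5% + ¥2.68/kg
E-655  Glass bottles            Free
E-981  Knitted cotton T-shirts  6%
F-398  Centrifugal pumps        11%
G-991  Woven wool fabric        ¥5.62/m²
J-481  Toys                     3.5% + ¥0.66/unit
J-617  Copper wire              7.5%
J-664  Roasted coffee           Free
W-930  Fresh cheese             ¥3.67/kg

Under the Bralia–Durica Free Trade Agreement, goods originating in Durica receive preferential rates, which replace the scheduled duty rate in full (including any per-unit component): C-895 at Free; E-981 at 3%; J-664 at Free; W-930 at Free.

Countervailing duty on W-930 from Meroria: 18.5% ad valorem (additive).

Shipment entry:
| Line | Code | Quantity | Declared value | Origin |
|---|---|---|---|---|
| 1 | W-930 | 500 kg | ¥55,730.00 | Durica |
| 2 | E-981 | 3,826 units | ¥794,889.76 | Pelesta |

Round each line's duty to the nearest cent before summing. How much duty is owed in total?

Line 1 (W-930, Durica, 500 kg, ¥55,730.00):
Base rate for W-930 is ¥3.67/kg.
Origin Durica qualifies under the Bralia–Durica agreement and W-930 is covered: preferential rate Free applies instead.
The additional-duty order on W-930 targets Meroria, not Durica; it does not apply.
Duty = ¥55,730.00 × 0% = ¥0.00.
Line 2 (E-981, Pelesta, 3,826 units, ¥794,889.76):
Base rate for E-981 is 6%.
E-981 has an FTA preferential rate, but origin Pelesta is not Durica; base rate stands.
Duty = ¥794,889.76 × 6% = ¥47,693.39.
Total = ¥0.00 + ¥47,693.39 = ¥47,693.39.

¥47,693.39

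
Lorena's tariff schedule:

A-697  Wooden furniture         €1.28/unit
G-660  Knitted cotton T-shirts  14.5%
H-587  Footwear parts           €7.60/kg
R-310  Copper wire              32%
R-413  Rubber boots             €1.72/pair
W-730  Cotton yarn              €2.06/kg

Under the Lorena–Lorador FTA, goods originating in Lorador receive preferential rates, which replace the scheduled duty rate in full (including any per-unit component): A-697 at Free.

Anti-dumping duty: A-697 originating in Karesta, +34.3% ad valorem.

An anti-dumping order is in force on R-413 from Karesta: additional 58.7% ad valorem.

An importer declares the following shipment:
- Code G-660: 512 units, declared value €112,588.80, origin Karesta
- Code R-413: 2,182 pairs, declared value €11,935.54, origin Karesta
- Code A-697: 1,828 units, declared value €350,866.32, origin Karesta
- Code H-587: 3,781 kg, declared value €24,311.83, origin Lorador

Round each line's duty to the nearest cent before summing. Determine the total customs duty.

€178,507.17

Line 1 (G-660, Karesta, 512 units, €112,588.80):
Base rate for G-660 is 14.5%.
Duty = €112,588.80 × 14.5% = €16,325.38.
Line 2 (R-413, Karesta, 2,182 pairs, €11,935.54):
Base rate for R-413 is €1.72/pair.
Additional duty on R-413 from Karesta: +58.7% ad valorem. Applied ad valorem rate = 58.7%.
Duty = €11,935.54 × 58.7% + 2,182 × €1.72 = €10,759.20.
Line 3 (A-697, Karesta, 1,828 units, €350,866.32):
Base rate for A-697 is €1.28/unit.
A-697 has an FTA preferential rate, but origin Karesta is not Lorador; base rate stands.
Additional duty on A-697 from Karesta: +34.3% ad valorem. Applied ad valorem rate = 34.3%.
Duty = €350,866.32 × 34.3% + 1,828 × €1.28 = €122,686.99.
Line 4 (H-587, Lorador, 3,781 kg, €24,311.83):
Base rate for H-587 is €7.60/kg.
Origin Lorador is the FTA partner but H-587 is not on the preference list; base rate stands.
Duty = 3,781 × €7.60 = €28,735.60.
Total = €16,325.38 + €10,759.20 + €122,686.99 + €28,735.60 = €178,507.17.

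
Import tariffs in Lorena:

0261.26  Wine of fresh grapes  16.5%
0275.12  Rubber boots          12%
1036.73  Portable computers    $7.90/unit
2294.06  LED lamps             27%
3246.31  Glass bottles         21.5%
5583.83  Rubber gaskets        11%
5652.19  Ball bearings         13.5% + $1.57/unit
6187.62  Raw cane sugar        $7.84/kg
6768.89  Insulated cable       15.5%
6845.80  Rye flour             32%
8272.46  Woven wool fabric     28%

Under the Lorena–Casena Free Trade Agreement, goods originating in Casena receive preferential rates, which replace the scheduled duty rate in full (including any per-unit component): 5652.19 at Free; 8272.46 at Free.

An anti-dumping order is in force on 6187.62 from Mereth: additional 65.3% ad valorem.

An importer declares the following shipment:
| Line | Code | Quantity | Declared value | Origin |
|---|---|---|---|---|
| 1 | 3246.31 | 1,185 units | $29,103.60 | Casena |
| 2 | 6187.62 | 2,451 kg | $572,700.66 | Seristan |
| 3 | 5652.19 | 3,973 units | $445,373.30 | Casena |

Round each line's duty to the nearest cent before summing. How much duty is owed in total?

$25,473.11

Line 1 (3246.31, Casena, 1,185 units, $29,103.60):
Base rate for 3246.31 is 21.5%.
Origin Casena is the FTA partner but 3246.31 is not on the preference list; base rate stands.
Duty = $29,103.60 × 21.5% = $6,257.27.
Line 2 (6187.62, Seristan, 2,451 kg, $572,700.66):
Base rate for 6187.62 is $7.84/kg.
The additional-duty order on 6187.62 targets Mereth, not Seristan; it does not apply.
Duty = 2,451 × $7.84 = $19,215.84.
Line 3 (5652.19, Casena, 3,973 units, $445,373.30):
Base rate for 5652.19 is 13.5% + $1.57/unit.
Origin Casena qualifies under the Lorena–Casena agreement and 5652.19 is covered: preferential rate Free applies instead.
Duty = $445,373.30 × 0% = $0.00.
Total = $6,257.27 + $19,215.84 + $0.00 = $25,473.11.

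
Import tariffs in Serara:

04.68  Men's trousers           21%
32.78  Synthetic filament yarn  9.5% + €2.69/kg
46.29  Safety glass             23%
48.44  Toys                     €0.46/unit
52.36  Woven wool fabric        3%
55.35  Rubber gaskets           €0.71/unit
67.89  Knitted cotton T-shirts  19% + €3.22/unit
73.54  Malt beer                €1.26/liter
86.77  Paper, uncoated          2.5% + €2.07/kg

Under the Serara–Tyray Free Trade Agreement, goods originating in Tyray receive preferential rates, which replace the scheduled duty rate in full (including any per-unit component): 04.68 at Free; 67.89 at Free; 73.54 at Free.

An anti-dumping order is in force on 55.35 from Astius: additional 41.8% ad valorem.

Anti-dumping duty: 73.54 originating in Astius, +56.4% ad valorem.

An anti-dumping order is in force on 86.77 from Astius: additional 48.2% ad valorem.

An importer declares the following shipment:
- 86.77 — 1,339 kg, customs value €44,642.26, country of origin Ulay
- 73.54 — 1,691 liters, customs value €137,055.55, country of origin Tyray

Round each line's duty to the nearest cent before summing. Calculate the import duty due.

Line 1 (86.77, Ulay, 1,339 kg, €44,642.26):
Base rate for 86.77 is 2.5% + €2.07/kg.
The additional-duty order on 86.77 targets Astius, not Ulay; it does not apply.
Duty = €44,642.26 × 2.5% + 1,339 × €2.07 = €3,887.79.
Line 2 (73.54, Tyray, 1,691 liters, €137,055.55):
Base rate for 73.54 is €1.26/liter.
Origin Tyray qualifies under the Serara–Tyray agreement and 73.54 is covered: preferential rate Free applies instead.
The additional-duty order on 73.54 targets Astius, not Tyray; it does not apply.
Duty = €137,055.55 × 0% = €0.00.
Total = €3,887.79 + €0.00 = €3,887.79.

€3,887.79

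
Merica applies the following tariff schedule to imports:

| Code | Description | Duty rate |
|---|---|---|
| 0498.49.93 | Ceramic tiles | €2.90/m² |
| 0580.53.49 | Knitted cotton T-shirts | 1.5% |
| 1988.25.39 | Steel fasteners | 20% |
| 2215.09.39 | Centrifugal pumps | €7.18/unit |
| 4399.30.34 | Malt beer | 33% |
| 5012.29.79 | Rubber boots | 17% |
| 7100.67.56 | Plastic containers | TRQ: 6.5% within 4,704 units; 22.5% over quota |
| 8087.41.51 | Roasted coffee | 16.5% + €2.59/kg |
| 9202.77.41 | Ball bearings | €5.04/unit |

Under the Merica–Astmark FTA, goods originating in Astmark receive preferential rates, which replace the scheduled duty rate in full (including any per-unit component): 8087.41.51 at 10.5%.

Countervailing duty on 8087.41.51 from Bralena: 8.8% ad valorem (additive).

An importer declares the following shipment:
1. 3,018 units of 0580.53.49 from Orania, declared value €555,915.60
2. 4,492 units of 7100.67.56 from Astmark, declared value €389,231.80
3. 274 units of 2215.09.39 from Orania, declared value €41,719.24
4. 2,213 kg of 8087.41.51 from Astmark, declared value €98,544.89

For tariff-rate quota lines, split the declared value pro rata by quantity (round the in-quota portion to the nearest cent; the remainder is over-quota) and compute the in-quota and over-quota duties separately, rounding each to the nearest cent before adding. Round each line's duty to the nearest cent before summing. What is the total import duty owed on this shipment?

€45,953.33

Line 1 (0580.53.49, Orania, 3,018 units, €555,915.60):
Base rate for 0580.53.49 is 1.5%.
Duty = €555,915.60 × 1.5% = €8,338.73.
Line 2 (7100.67.56, Astmark, 4,492 units, €389,231.80):
Code 7100.67.56 is under a tariff-rate quota (threshold 4,704 units). Quantity 4,492 units is within the quota, so the in-quota rate 6.5% applies to the full value.
Duty = €389,231.80 × 6.5% = €25,300.07.
Line 3 (2215.09.39, Orania, 274 units, €41,719.24):
Base rate for 2215.09.39 is €7.18/unit.
Duty = 274 × €7.18 = €1,967.32.
Line 4 (8087.41.51, Astmark, 2,213 kg, €98,544.89):
Base rate for 8087.41.51 is 16.5% + €2.59/kg.
Origin Astmark qualifies under the Merica–Astmark agreement and 8087.41.51 is covered: preferential rate 10.5% applies instead.
The additional-duty order on 8087.41.51 targets Bralena, not Astmark; it does not apply.
Duty = €98,544.89 × 10.5% = €10,347.21.
Total = €8,338.73 + €25,300.07 + €1,967.32 + €10,347.21 = €45,953.33.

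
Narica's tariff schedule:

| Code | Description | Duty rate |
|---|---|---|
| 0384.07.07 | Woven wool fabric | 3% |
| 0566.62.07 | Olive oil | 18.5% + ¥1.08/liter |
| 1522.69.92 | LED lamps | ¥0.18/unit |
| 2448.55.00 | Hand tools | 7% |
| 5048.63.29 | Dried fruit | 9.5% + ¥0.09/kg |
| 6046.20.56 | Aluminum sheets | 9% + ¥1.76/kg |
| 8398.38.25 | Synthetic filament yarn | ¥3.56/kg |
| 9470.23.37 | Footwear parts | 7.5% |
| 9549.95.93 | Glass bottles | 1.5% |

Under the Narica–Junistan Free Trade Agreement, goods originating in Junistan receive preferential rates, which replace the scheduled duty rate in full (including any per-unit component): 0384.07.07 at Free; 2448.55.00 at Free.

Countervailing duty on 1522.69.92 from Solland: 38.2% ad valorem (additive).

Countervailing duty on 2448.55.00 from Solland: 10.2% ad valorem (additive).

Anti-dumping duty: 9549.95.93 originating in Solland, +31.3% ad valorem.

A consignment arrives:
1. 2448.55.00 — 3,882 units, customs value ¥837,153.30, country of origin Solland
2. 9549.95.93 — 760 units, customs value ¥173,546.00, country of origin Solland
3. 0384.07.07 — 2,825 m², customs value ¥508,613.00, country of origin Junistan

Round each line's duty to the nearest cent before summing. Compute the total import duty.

Line 1 (2448.55.00, Solland, 3,882 units, ¥837,153.30):
Base rate for 2448.55.00 is 7%.
2448.55.00 has an FTA preferential rate, but origin Solland is not Junistan; base rate stands.
Additional duty on 2448.55.00 from Solland: +10.2%. Applied ad valorem rate: 7% + 10.2% = 17.2%.
Duty = ¥837,153.30 × 17.2% = ¥143,990.37.
Line 2 (9549.95.93, Solland, 760 units, ¥173,546.00):
Base rate for 9549.95.93 is 1.5%.
Additional duty on 9549.95.93 from Solland: +31.3%. Applied ad valorem rate: 1.5% + 31.3% = 32.8%.
Duty = ¥173,546.00 × 32.8% = ¥56,923.09.
Line 3 (0384.07.07, Junistan, 2,825 m², ¥508,613.00):
Base rate for 0384.07.07 is 3%.
Origin Junistan qualifies under the Narica–Junistan agreement and 0384.07.07 is covered: preferential rate Free applies instead.
Duty = ¥508,613.00 × 0% = ¥0.00.
Total = ¥143,990.37 + ¥56,923.09 + ¥0.00 = ¥200,913.46.

¥200,913.46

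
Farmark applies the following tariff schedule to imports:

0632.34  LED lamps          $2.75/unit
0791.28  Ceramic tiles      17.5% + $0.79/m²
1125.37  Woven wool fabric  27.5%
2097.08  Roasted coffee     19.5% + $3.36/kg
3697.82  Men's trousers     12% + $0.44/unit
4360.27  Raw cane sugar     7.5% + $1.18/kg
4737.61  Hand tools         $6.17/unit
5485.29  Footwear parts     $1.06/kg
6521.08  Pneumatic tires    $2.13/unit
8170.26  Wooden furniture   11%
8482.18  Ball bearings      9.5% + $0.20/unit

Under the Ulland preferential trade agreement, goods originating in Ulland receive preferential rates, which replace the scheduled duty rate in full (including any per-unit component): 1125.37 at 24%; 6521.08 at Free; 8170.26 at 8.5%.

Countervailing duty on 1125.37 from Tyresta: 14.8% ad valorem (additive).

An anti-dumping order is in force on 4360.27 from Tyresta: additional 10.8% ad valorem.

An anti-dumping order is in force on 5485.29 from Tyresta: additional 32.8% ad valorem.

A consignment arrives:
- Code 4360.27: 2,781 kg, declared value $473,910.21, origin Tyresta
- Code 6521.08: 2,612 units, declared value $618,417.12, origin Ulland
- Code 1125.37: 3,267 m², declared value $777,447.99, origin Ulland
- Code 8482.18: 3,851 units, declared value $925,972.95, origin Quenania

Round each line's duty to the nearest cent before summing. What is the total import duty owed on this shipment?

Line 1 (4360.27, Tyresta, 2,781 kg, $473,910.21):
Base rate for 4360.27 is 7.5% + $1.18/kg.
Additional duty on 4360.27 from Tyresta: +10.8%. Applied ad valorem rate: 7.5% + 10.8% = 18.3%.
Duty = $473,910.21 × 18.3% + 2,781 × $1.18 = $90,007.15.
Line 2 (6521.08, Ulland, 2,612 units, $618,417.12):
Base rate for 6521.08 is $2.13/unit.
Origin Ulland qualifies under the Farmark–Ulland agreement and 6521.08 is covered: preferential rate Free applies instead.
Duty = $618,417.12 × 0% = $0.00.
Line 3 (1125.37, Ulland, 3,267 m², $777,447.99):
Base rate for 1125.37 is 27.5%.
Origin Ulland qualifies under the Farmark–Ulland agreement and 1125.37 is covered: preferential rate 24% applies instead.
The additional-duty order on 1125.37 targets Tyresta, not Ulland; it does not apply.
Duty = $777,447.99 × 24% = $186,587.52.
Line 4 (8482.18, Quenania, 3,851 units, $925,972.95):
Base rate for 8482.18 is 9.5% + $0.20/unit.
Duty = $925,972.95 × 9.5% + 3,851 × $0.20 = $88,737.63.
Total = $90,007.15 + $0.00 + $186,587.52 + $88,737.63 = $365,332.30.

$365,332.30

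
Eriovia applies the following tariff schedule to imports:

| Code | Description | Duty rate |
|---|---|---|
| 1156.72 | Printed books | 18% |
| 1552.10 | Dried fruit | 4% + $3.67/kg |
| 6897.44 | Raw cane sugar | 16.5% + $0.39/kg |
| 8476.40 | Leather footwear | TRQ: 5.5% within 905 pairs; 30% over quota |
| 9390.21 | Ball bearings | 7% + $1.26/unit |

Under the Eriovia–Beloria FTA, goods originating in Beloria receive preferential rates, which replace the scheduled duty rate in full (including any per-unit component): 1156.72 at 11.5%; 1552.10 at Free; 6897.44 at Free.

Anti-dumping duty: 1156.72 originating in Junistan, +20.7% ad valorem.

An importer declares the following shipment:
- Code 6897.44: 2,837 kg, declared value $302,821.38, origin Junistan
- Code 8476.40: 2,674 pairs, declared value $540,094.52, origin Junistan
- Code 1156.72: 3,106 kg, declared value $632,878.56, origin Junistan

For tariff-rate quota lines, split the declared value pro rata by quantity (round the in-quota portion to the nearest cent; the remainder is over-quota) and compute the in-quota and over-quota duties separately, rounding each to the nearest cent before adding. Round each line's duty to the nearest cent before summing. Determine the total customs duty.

Line 1 (6897.44, Junistan, 2,837 kg, $302,821.38):
Base rate for 6897.44 is 16.5% + $0.39/kg.
6897.44 has an FTA preferential rate, but origin Junistan is not Beloria; base rate stands.
Duty = $302,821.38 × 16.5% + 2,837 × $0.39 = $51,071.96.
Line 2 (8476.40, Junistan, 2,674 pairs, $540,094.52):
Code 8476.40 is under a tariff-rate quota (threshold 905 pairs). In-quota: 905 pairs at 5.5%; over-quota: 1,769 pairs at 30%.
Pro-rata value split: in-quota = $540,094.52 × 905/2,674 = $182,791.90; over-quota = $540,094.52 − $182,791.90 = $357,302.62.
In-quota duty = $182,791.90 × 5.5% = $10,053.55. Over-quota duty = $357,302.62 × 30% = $107,190.79.
Line duty = $10,053.55 + $107,190.79 = $117,244.34.
Line 3 (1156.72, Junistan, 3,106 kg, $632,878.56):
Base rate for 1156.72 is 18%.
1156.72 has an FTA preferential rate, but origin Junistan is not Beloria; base rate stands.
Additional duty on 1156.72 from Junistan: +20.7%. Applied ad valorem rate: 18% + 20.7% = 38.7%.
Duty = $632,878.56 × 38.7% = $244,924.00.
Total = $51,071.96 + $117,244.34 + $244,924.00 = $413,240.30.

$413,240.30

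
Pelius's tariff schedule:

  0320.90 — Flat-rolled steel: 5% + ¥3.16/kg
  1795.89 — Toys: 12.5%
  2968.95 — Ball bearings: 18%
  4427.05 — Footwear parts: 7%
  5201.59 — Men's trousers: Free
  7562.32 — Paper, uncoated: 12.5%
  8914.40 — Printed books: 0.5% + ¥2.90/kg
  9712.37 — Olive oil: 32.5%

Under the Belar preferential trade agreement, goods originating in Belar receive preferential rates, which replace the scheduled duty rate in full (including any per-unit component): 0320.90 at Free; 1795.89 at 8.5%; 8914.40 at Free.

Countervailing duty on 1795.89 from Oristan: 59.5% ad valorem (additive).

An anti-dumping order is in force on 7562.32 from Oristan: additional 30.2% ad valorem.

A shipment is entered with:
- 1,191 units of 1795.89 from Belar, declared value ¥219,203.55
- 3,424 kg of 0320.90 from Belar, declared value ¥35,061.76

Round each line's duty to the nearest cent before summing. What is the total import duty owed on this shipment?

¥18,632.30

Line 1 (1795.89, Belar, 1,191 units, ¥219,203.55):
Base rate for 1795.89 is 12.5%.
Origin Belar qualifies under the Pelius–Belar agreement and 1795.89 is covered: preferential rate 8.5% applies instead.
The additional-duty order on 1795.89 targets Oristan, not Belar; it does not apply.
Duty = ¥219,203.55 × 8.5% = ¥18,632.30.
Line 2 (0320.90, Belar, 3,424 kg, ¥35,061.76):
Base rate for 0320.90 is 5% + ¥3.16/kg.
Origin Belar qualifies under the Pelius–Belar agreement and 0320.90 is covered: preferential rate Free applies instead.
Duty = ¥35,061.76 × 0% = ¥0.00.
Total = ¥18,632.30 + ¥0.00 = ¥18,632.30.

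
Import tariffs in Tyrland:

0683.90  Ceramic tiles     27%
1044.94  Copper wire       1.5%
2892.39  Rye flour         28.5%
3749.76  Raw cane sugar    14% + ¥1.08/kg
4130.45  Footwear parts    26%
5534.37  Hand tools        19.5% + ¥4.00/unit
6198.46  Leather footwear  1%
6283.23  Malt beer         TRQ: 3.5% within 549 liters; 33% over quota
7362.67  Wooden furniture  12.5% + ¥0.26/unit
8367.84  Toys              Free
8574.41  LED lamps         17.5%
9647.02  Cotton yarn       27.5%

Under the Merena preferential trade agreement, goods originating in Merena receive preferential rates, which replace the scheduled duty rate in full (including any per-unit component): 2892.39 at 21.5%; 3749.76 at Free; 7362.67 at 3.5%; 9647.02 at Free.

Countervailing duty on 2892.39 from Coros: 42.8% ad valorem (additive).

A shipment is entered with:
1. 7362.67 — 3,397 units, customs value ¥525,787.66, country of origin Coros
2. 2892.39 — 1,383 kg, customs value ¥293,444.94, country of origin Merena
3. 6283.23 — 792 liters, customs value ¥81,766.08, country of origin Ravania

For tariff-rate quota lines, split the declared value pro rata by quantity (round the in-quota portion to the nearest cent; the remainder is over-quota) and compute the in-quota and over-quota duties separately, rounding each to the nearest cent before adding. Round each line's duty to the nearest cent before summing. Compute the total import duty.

¥139,959.92

Line 1 (7362.67, Coros, 3,397 units, ¥525,787.66):
Base rate for 7362.67 is 12.5% + ¥0.26/unit.
7362.67 has an FTA preferential rate, but origin Coros is not Merena; base rate stands.
Duty = ¥525,787.66 × 12.5% + 3,397 × ¥0.26 = ¥66,606.68.
Line 2 (2892.39, Merena, 1,383 kg, ¥293,444.94):
Base rate for 2892.39 is 28.5%.
Origin Merena qualifies under the Tyrland–Merena agreement and 2892.39 is covered: preferential rate 21.5% applies instead.
The additional-duty order on 2892.39 targets Coros, not Merena; it does not apply.
Duty = ¥293,444.94 × 21.5% = ¥63,090.66.
Line 3 (6283.23, Ravania, 792 liters, ¥81,766.08):
Code 6283.23 is under a tariff-rate quota (threshold 549 liters). In-quota: 549 liters at 3.5%; over-quota: 243 liters at 33%.
Pro-rata value split: in-quota = ¥81,766.08 × 549/792 = ¥56,678.76; over-quota = ¥81,766.08 − ¥56,678.76 = ¥25,087.32.
In-quota duty = ¥56,678.76 × 3.5% = ¥1,983.76. Over-quota duty = ¥25,087.32 × 33% = ¥8,278.82.
Line duty = ¥1,983.76 + ¥8,278.82 = ¥10,262.58.
Total = ¥66,606.68 + ¥63,090.66 + ¥10,262.58 = ¥139,959.92.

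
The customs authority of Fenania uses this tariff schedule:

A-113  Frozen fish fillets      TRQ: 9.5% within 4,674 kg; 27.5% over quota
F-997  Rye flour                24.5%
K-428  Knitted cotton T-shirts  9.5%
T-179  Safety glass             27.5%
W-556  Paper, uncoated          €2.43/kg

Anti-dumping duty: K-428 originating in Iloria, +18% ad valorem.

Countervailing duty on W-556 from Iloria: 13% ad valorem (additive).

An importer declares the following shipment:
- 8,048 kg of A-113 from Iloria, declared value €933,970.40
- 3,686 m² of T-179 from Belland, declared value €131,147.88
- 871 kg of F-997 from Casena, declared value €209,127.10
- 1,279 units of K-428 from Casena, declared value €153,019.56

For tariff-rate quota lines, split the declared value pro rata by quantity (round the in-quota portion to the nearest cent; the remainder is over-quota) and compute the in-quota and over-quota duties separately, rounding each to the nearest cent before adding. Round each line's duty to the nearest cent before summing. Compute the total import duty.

Line 1 (A-113, Iloria, 8,048 kg, €933,970.40):
Code A-113 is under a tariff-rate quota (threshold 4,674 kg). In-quota: 4,674 kg at 9.5%; over-quota: 3,374 kg at 27.5%.
Pro-rata value split: in-quota = €933,970.40 × 4,674/8,048 = €542,417.70; over-quota = €933,970.40 − €542,417.70 = €391,552.70.
In-quota duty = €542,417.70 × 9.5% = €51,529.68. Over-quota duty = €391,552.70 × 27.5% = €107,676.99.
Line duty = €51,529.68 + €107,676.99 = €159,206.67.
Line 2 (T-179, Belland, 3,686 m², €131,147.88):
Base rate for T-179 is 27.5%.
Duty = €131,147.88 × 27.5% = €36,065.67.
Line 3 (F-997, Casena, 871 kg, €209,127.10):
Base rate for F-997 is 24.5%.
Duty = €209,127.10 × 24.5% = €51,236.14.
Line 4 (K-428, Casena, 1,279 units, €153,019.56):
Base rate for K-428 is 9.5%.
The additional-duty order on K-428 targets Iloria, not Casena; it does not apply.
Duty = €153,019.56 × 9.5% = €14,536.86.
Total = €159,206.67 + €36,065.67 + €51,236.14 + €14,536.86 = €261,045.34.

€261,045.34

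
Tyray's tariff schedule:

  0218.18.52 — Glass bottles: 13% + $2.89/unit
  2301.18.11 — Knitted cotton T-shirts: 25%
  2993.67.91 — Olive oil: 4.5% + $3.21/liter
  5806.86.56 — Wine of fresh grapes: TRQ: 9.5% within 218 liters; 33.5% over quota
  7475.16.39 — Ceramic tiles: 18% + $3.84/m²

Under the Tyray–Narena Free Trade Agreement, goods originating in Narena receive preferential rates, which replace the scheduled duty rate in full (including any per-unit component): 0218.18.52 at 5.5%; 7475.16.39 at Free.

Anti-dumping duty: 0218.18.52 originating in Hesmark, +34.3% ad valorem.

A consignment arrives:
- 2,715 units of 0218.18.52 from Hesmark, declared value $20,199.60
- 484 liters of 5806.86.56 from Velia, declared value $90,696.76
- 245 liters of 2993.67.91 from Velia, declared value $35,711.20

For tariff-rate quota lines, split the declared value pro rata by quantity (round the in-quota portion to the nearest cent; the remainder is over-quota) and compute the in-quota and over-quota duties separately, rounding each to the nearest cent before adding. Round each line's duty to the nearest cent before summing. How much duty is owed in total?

$40,373.38

Line 1 (0218.18.52, Hesmark, 2,715 units, $20,199.60):
Base rate for 0218.18.52 is 13% + $2.89/unit.
0218.18.52 has an FTA preferential rate, but origin Hesmark is not Narena; base rate stands.
Additional duty on 0218.18.52 from Hesmark: +34.3%. Applied ad valorem rate: 13% + 34.3% = 47.3%.
Duty = $20,199.60 × 47.3% + 2,715 × $2.89 = $17,400.76.
Line 2 (5806.86.56, Velia, 484 liters, $90,696.76):
Code 5806.86.56 is under a tariff-rate quota (threshold 218 liters). In-quota: 218 liters at 9.5%; over-quota: 266 liters at 33.5%.
Pro-rata value split: in-quota = $90,696.76 × 218/484 = $40,851.02; over-quota = $90,696.76 − $40,851.02 = $49,845.74.
In-quota duty = $40,851.02 × 9.5% = $3,880.85. Over-quota duty = $49,845.74 × 33.5% = $16,698.32.
Line duty = $3,880.85 + $16,698.32 = $20,579.17.
Line 3 (2993.67.91, Velia, 245 liters, $35,711.20):
Base rate for 2993.67.91 is 4.5% + $3.21/liter.
Duty = $35,711.20 × 4.5% + 245 × $3.21 = $2,393.45.
Total = $17,400.76 + $20,579.17 + $2,393.45 = $40,373.38.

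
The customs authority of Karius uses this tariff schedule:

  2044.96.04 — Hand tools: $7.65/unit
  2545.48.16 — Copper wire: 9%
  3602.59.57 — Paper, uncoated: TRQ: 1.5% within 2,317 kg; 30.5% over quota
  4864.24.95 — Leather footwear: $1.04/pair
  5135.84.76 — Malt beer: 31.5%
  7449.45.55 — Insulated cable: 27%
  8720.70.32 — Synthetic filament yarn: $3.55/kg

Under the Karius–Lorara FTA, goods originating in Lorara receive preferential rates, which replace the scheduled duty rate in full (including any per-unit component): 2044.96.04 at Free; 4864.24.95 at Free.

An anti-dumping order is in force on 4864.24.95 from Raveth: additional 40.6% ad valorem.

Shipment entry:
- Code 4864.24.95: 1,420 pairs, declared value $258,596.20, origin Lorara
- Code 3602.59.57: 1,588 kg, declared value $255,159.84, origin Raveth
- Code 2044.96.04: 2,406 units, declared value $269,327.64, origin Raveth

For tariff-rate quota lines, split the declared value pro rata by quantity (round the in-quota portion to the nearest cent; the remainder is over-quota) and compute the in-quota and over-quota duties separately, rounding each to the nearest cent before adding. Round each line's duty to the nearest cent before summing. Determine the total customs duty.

Line 1 (4864.24.95, Lorara, 1,420 pairs, $258,596.20):
Base rate for 4864.24.95 is $1.04/pair.
Origin Lorara qualifies under the Karius–Lorara agreement and 4864.24.95 is covered: preferential rate Free applies instead.
The additional-duty order on 4864.24.95 targets Raveth, not Lorara; it does not apply.
Duty = $258,596.20 × 0% = $0.00.
Line 2 (3602.59.57, Raveth, 1,588 kg, $255,159.84):
Code 3602.59.57 is under a tariff-rate quota (threshold 2,317 kg). Quantity 1,588 kg is within the quota, so the in-quota rate 1.5% applies to the full value.
Duty = $255,159.84 × 1.5% = $3,827.40.
Line 3 (2044.96.04, Raveth, 2,406 units, $269,327.64):
Base rate for 2044.96.04 is $7.65/unit.
2044.96.04 has an FTA preferential rate, but origin Raveth is not Lorara; base rate stands.
Duty = 2,406 × $7.65 = $18,405.90.
Total = $0.00 + $3,827.40 + $18,405.90 = $22,233.30.

$22,233.30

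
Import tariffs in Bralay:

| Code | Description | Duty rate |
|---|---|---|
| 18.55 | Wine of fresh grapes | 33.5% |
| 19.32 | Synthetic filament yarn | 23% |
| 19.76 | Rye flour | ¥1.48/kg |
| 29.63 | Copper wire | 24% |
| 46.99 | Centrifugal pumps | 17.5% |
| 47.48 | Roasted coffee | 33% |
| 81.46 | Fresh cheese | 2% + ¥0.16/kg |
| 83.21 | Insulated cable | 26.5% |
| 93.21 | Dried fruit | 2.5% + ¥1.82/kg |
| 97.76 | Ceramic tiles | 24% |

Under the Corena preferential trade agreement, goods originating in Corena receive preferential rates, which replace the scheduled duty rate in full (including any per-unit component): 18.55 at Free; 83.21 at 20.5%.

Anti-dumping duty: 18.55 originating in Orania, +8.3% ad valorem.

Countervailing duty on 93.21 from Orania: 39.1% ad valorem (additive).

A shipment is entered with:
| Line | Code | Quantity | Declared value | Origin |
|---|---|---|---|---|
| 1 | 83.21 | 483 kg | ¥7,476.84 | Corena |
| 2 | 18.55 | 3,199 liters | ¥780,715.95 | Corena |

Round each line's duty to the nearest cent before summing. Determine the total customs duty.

¥1,532.75

Line 1 (83.21, Corena, 483 kg, ¥7,476.84):
Base rate for 83.21 is 26.5%.
Origin Corena qualifies under the Bralay–Corena agreement and 83.21 is covered: preferential rate 20.5% applies instead.
Duty = ¥7,476.84 × 20.5% = ¥1,532.75.
Line 2 (18.55, Corena, 3,199 liters, ¥780,715.95):
Base rate for 18.55 is 33.5%.
Origin Corena qualifies under the Bralay–Corena agreement and 18.55 is covered: preferential rate Free applies instead.
The additional-duty order on 18.55 targets Orania, not Corena; it does not apply.
Duty = ¥780,715.95 × 0% = ¥0.00.
Total = ¥1,532.75 + ¥0.00 = ¥1,532.75.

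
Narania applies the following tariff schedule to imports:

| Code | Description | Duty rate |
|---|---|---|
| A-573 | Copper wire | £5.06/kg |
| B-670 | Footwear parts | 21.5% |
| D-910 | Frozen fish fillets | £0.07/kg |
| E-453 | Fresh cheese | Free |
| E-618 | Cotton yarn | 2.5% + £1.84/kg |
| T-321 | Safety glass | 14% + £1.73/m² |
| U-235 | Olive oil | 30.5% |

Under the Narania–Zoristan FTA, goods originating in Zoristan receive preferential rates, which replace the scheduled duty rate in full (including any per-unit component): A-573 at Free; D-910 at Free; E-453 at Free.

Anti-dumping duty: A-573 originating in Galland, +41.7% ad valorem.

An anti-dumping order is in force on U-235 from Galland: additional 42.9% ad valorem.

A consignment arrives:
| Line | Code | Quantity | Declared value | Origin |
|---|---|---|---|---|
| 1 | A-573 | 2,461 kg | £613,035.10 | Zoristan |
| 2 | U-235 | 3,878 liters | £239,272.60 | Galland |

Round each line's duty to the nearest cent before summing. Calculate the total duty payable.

Line 1 (A-573, Zoristan, 2,461 kg, £613,035.10):
Base rate for A-573 is £5.06/kg.
Origin Zoristan qualifies under the Narania–Zoristan agreement and A-573 is covered: preferential rate Free applies instead.
The additional-duty order on A-573 targets Galland, not Zoristan; it does not apply.
Duty = £613,035.10 × 0% = £0.00.
Line 2 (U-235, Galland, 3,878 liters, £239,272.60):
Base rate for U-235 is 30.5%.
Additional duty on U-235 from Galland: +42.9%. Applied ad valorem rate: 30.5% + 42.9% = 73.4%.
Duty = £239,272.60 × 73.4% = £175,626.09.
Total = £0.00 + £175,626.09 = £175,626.09.

£175,626.09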